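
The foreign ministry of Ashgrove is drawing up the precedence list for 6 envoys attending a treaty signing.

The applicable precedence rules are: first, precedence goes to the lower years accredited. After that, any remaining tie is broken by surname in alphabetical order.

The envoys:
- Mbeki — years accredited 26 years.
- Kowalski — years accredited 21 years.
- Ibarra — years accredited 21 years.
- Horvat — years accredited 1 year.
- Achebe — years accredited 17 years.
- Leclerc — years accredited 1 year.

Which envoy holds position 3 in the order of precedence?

By years accredited (lower first): Horvat and Leclerc (both 1 year); then Achebe (17 years); then Ibarra and Kowalski (both 21 years); then Mbeki (26 years).
Among Horvat and Leclerc, alphabetically by surname: Horvat before Leclerc.
Among Ibarra and Kowalski, alphabetically by surname: Ibarra before Kowalski.
Order: Horvat, Leclerc, Achebe, Ibarra, Kowalski, Mbeki.

Achebe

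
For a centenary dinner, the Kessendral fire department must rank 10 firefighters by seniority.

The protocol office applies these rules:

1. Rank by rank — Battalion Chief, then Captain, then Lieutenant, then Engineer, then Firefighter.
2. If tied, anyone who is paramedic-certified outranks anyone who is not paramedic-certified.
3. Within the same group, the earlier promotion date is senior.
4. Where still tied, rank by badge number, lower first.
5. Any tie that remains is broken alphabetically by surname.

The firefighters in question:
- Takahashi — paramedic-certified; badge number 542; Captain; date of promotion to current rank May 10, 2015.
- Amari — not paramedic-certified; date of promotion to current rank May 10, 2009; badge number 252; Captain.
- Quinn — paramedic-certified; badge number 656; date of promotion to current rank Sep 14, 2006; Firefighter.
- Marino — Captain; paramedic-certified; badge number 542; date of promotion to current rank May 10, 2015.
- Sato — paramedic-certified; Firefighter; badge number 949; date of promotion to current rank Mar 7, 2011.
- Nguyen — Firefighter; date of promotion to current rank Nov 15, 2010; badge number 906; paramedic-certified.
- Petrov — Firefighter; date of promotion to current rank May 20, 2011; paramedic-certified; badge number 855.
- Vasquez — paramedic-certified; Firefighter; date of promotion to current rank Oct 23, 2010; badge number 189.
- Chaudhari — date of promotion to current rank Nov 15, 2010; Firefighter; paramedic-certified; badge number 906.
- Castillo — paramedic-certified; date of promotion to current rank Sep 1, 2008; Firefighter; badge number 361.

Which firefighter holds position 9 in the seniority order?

Sato

By rank: Marino, Takahashi and Amari (Captain); then Quinn, Castillo, Vasquez, Chaudhari, Nguyen, Sato and Petrov (Firefighter).
Among Marino, Takahashi and Amari, paramedic-certified before not paramedic-certified: Marino and Takahashi (paramedic-certified) before Amari (not paramedic-certified).
Marino and Takahashi both have date of promotion to current rank May 10, 2015, so the next rule applies.
Marino and Takahashi both have badge number 542, so the next rule applies.
Among Marino and Takahashi, alphabetically by surname: Marino before Takahashi.
Quinn, Castillo, Vasquez, Chaudhari, Nguyen, Sato and Petrov are each paramedic-certified, so the next rule applies.
Among Quinn, Castillo, Vasquez, Chaudhari, Nguyen, Sato and Petrov, by date of promotion to current rank (earlier first): Quinn (Sep 14, 2006) before Castillo (Sep 1, 2008) before Vasquez (Oct 23, 2010) before Chaudhari and Nguyen (Nov 15, 2010) before Sato (Mar 7, 2011) before Petrov (May 20, 2011).
Chaudhari and Nguyen both have badge number 906, so the next rule applies.
Among Chaudhari and Nguyen, alphabetically by surname: Chaudhari before Nguyen.
Order: Marino, Takahashi, Amari, Quinn, Castillo, Vasquez, Chaudhari, Nguyen, Sato, Petrov.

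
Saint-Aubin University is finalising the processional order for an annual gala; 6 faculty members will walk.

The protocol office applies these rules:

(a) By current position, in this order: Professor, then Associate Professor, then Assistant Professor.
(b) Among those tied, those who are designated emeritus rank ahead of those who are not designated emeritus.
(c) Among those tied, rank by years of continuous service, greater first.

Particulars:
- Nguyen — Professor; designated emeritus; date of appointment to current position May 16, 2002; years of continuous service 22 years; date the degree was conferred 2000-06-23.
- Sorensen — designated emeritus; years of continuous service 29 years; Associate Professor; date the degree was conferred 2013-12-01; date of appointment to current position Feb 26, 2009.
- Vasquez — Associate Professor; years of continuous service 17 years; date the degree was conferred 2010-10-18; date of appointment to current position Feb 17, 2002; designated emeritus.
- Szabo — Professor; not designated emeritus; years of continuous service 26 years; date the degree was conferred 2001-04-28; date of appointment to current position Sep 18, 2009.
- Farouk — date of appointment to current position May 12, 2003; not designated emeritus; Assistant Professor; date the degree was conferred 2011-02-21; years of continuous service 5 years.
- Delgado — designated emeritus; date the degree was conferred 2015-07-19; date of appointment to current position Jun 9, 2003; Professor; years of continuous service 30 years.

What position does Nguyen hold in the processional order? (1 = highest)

2

By current position: Delgado, Nguyen and Szabo (Professor); then Sorensen and Vasquez (Associate Professor); then Farouk (Assistant Professor).
Among Delgado, Nguyen and Szabo, designated emeritus before not designated emeritus: Delgado and Nguyen (designated emeritus) before Szabo (not designated emeritus).
Among Delgado and Nguyen, by years of continuous service (higher first): Delgado (30 years) before Nguyen (22 years).
Sorensen and Vasquez are each designated emeritus, so the next rule applies.
Among Sorensen and Vasquez, by years of continuous service (higher first): Sorensen (29 years) before Vasquez (17 years).
Order: Delgado, Nguyen, Szabo, Sorensen, Vasquez, Farouk. So position 2.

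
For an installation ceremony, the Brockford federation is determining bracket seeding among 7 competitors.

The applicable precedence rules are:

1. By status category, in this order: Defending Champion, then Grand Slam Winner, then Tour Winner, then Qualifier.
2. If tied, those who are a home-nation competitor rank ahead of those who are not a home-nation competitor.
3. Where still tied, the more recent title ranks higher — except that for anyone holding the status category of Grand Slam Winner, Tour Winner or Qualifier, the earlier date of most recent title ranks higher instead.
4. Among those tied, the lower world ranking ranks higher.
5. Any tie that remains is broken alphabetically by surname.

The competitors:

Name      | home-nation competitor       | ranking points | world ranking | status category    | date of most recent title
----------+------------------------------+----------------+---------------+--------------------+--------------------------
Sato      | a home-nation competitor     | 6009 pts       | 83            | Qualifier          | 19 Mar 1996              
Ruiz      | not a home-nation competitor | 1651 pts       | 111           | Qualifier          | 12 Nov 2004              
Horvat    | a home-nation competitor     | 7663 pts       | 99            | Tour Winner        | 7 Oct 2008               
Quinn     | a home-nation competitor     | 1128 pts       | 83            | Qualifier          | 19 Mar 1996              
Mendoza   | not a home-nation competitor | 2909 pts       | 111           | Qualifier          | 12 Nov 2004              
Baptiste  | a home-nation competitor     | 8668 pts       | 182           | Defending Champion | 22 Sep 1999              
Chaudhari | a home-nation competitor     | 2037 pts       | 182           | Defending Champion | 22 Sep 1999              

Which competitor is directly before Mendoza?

By status category: Baptiste and Chaudhari (Defending Champion); then Horvat (Tour Winner); then Quinn, Sato, Mendoza and Ruiz (Qualifier).
Baptiste and Chaudhari are each a home-nation competitor, so the next rule applies.
Baptiste and Chaudhari both have date of most recent title 22 Sep 1999, so the next rule applies.
Baptiste and Chaudhari both have world ranking 182, so the next rule applies.
Among Baptiste and Chaudhari, alphabetically by surname: Baptiste before Chaudhari.
Among Quinn, Sato, Mendoza and Ruiz, a home-nation competitor before not a home-nation competitor: Quinn and Sato (a home-nation competitor) before Mendoza and Ruiz (not a home-nation competitor).
Quinn and Sato both have date of most recent title 19 Mar 1996, so the next rule applies.
Quinn and Sato both have world ranking 83, so the next rule applies.
Among Quinn and Sato, alphabetically by surname: Quinn before Sato.
Mendoza and Ruiz both have date of most recent title 12 Nov 2004, so the next rule applies.
Mendoza and Ruiz both have world ranking 111, so the next rule applies.
Among Mendoza and Ruiz, alphabetically by surname: Mendoza before Ruiz.
Order: Baptiste, Chaudhari, Horvat, Quinn, Sato, Mendoza, Ruiz.

Sato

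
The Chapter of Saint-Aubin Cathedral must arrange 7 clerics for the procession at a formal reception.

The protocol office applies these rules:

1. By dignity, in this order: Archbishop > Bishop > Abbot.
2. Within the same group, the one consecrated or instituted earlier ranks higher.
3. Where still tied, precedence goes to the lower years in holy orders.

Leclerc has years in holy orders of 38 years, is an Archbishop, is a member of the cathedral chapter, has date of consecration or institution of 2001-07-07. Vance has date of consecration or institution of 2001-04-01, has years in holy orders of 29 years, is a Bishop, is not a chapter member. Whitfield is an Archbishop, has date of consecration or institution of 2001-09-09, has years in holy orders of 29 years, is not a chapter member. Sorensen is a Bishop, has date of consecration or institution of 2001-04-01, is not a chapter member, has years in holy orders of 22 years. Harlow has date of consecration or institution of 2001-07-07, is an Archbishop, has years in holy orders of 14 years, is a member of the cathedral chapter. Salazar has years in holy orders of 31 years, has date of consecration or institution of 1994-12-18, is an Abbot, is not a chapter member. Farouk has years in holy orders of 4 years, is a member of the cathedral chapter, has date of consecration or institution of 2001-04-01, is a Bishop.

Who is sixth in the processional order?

Vance

By dignity: Harlow, Leclerc and Whitfield (Archbishop); then Farouk, Sorensen and Vance (Bishop); then Salazar (Abbot).
Among Harlow, Leclerc and Whitfield, by date of consecration or institution (earlier first): Harlow and Leclerc (2001-07-07) before Whitfield (2001-09-09).
Among Harlow and Leclerc, by years in holy orders (lower first): Harlow (14 years) before Leclerc (38 years).
Farouk, Sorensen and Vance all have date of consecration or institution 2001-04-01, so the next rule applies.
Among Farouk, Sorensen and Vance, by years in holy orders (lower first): Farouk (4 years) before Sorensen (22 years) before Vance (29 years).
Order: Harlow, Leclerc, Whitfield, Farouk, Sorensen, Vance, Salazar.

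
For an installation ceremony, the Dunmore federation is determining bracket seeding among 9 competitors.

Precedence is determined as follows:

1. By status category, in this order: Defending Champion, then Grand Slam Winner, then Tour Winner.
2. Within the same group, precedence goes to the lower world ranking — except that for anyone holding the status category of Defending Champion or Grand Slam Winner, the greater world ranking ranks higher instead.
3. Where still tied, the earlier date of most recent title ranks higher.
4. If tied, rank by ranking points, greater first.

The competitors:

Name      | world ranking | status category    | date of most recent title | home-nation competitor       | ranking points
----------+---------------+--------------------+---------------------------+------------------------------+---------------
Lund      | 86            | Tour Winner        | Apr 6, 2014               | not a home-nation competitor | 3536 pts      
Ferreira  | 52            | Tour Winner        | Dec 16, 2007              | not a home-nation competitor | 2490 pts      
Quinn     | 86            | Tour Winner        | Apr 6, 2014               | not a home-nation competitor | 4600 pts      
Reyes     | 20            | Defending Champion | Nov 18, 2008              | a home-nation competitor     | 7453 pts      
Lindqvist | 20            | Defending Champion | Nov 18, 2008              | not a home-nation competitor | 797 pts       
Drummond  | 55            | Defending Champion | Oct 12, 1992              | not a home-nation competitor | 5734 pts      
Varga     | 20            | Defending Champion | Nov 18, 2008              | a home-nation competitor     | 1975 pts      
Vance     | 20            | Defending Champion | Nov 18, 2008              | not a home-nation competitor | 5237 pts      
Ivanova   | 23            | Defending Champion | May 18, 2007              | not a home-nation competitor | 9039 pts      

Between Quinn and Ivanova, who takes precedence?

Ivanova

By status category: Drummond, Ivanova, Reyes, Vance, Varga and Lindqvist (Defending Champion); then Ferreira, Quinn and Lund (Tour Winner).
Among Drummond, Ivanova, Reyes, Vance, Varga and Lindqvist, by world ranking (higher first) (reversed rule for this group): Drummond (55) before Ivanova (23) before Reyes, Vance, Varga and Lindqvist (20).
Reyes, Vance, Varga and Lindqvist all have date of most recent title Nov 18, 2008, so the next rule applies.
Among Reyes, Vance, Varga and Lindqvist, by ranking points (higher first): Reyes (7453 pts) before Vance (5237 pts) before Varga (1975 pts) before Lindqvist (797 pts).
Among Ferreira, Quinn and Lund, by world ranking (lower first): Ferreira (52) before Quinn and Lund (86).
Quinn and Lund both have date of most recent title Apr 6, 2014, so the next rule applies.
Among Quinn and Lund, by ranking points (higher first): Quinn (4600 pts) before Lund (3536 pts).
So Ivanova takes precedence.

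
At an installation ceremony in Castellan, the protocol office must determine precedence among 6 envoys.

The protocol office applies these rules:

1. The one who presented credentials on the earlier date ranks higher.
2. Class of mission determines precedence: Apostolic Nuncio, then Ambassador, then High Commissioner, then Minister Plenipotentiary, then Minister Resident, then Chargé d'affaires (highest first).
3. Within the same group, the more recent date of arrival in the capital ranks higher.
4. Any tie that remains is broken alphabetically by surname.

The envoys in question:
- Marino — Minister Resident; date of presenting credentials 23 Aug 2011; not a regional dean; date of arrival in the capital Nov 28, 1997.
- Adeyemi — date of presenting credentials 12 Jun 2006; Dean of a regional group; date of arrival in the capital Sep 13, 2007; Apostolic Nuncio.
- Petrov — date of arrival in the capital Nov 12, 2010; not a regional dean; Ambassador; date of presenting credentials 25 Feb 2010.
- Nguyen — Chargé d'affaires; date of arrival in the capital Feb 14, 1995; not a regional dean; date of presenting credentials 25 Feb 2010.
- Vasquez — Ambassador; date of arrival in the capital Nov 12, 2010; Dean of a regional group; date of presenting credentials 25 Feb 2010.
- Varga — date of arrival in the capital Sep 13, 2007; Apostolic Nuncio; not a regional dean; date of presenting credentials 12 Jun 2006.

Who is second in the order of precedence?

Varga

By date of presenting credentials (earlier first): Adeyemi and Varga (both 12 Jun 2006); then Petrov, Vasquez and Nguyen (each 25 Feb 2010); then Marino (23 Aug 2011).
Adeyemi and Varga are each Apostolic Nuncio, so the next rule applies.
Adeyemi and Varga both have date of arrival in the capital Sep 13, 2007, so the next rule applies.
Among Adeyemi and Varga, alphabetically by surname: Adeyemi before Varga.
Among Petrov, Vasquez and Nguyen, by class of mission: Petrov and Vasquez (Ambassador) before Nguyen (Chargé d'affaires).
Petrov and Vasquez both have date of arrival in the capital Nov 12, 2010, so the next rule applies.
Among Petrov and Vasquez, alphabetically by surname: Petrov before Vasquez.
Order: Adeyemi, Varga, Petrov, Vasquez, Nguyen, Marino.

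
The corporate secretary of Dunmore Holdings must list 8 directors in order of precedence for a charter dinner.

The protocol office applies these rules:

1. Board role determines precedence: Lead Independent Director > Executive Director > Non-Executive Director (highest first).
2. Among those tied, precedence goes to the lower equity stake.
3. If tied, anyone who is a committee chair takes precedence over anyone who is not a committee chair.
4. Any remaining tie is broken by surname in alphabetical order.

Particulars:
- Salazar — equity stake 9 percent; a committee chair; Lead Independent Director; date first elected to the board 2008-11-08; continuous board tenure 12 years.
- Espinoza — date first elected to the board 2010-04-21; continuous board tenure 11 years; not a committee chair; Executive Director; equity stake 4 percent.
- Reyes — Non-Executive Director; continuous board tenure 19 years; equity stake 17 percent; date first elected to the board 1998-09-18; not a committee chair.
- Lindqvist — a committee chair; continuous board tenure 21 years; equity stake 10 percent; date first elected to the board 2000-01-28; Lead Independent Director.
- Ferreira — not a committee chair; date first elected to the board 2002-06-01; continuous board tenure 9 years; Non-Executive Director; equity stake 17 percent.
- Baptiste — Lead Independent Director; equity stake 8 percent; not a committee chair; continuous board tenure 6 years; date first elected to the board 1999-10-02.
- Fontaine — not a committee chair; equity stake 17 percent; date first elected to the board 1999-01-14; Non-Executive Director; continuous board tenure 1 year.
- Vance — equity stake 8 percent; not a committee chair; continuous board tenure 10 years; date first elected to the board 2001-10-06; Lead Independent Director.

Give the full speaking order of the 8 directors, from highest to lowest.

By board role: Baptiste, Vance, Salazar and Lindqvist (Lead Independent Director); then Espinoza (Executive Director); then Ferreira, Fontaine and Reyes (Non-Executive Director).
Among Baptiste, Vance, Salazar and Lindqvist, by equity stake (lower first): Baptiste and Vance (8 percent) before Salazar (9 percent) before Lindqvist (10 percent).
Baptiste and Vance are each not a committee chair, so the next rule applies.
Among Baptiste and Vance, alphabetically by surname: Baptiste before Vance.
Ferreira, Fontaine and Reyes all have equity stake 17 percent, so the next rule applies.
Ferreira, Fontaine and Reyes are each not a committee chair, so the next rule applies.
Among Ferreira, Fontaine and Reyes, alphabetically by surname: Ferreira before Fontaine before Reyes.
Full order: Baptiste, Vance, Salazar, Lindqvist, Espinoza, Ferreira, Fontaine, Reyes.

Baptiste, Vance, Salazar, Lindqvist, Espinoza, Ferreira, Fontaine, Reyes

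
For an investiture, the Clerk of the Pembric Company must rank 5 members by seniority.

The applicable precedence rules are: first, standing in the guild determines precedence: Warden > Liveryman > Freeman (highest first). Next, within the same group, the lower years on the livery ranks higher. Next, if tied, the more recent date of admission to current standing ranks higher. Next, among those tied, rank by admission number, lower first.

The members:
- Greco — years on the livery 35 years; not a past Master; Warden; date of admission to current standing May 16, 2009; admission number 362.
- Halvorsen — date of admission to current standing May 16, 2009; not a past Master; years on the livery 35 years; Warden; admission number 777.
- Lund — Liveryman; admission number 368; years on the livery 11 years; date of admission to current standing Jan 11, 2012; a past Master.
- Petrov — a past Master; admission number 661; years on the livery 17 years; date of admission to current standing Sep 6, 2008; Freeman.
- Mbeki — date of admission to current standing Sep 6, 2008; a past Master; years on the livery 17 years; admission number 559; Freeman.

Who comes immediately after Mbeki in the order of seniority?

Petrov

By standing in the guild: Greco and Halvorsen (Warden); then Lund (Liveryman); then Mbeki and Petrov (Freeman).
Greco and Halvorsen both have years on the livery 35 years, so the next rule applies.
Greco and Halvorsen both have date of admission to current standing May 16, 2009, so the next rule applies.
Among Greco and Halvorsen, by admission number (lower first): Greco (362) before Halvorsen (777).
Mbeki and Petrov both have years on the livery 17 years, so the next rule applies.
Mbeki and Petrov both have date of admission to current standing Sep 6, 2008, so the next rule applies.
Among Mbeki and Petrov, by admission number (lower first): Mbeki (559) before Petrov (661).
Order: Greco, Halvorsen, Lund, Mbeki, Petrov.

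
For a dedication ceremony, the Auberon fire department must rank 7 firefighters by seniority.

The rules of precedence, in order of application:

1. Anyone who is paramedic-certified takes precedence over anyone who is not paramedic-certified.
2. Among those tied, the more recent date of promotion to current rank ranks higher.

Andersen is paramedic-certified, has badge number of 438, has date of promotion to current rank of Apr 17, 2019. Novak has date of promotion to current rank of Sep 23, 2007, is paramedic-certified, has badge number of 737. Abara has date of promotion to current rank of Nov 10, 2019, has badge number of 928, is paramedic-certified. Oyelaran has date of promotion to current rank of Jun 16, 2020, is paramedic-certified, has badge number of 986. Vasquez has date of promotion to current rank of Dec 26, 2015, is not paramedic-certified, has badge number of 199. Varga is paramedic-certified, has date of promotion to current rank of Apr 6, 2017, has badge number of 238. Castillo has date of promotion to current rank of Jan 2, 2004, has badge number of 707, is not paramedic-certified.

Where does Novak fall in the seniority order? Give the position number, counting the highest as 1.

5

By the first rule: Oyelaran, Abara, Andersen, Varga and Novak (each paramedic-certified); then Vasquez and Castillo (both not paramedic-certified).
Among Oyelaran, Abara, Andersen, Varga and Novak, by date of promotion to current rank (later first): Oyelaran (Jun 16, 2020) before Abara (Nov 10, 2019) before Andersen (Apr 17, 2019) before Varga (Apr 6, 2017) before Novak (Sep 23, 2007).
Among Vasquez and Castillo, by date of promotion to current rank (later first): Vasquez (Dec 26, 2015) before Castillo (Jan 2, 2004).
Order: Oyelaran, Abara, Andersen, Varga, Novak, Vasquez, Castillo. So position 5.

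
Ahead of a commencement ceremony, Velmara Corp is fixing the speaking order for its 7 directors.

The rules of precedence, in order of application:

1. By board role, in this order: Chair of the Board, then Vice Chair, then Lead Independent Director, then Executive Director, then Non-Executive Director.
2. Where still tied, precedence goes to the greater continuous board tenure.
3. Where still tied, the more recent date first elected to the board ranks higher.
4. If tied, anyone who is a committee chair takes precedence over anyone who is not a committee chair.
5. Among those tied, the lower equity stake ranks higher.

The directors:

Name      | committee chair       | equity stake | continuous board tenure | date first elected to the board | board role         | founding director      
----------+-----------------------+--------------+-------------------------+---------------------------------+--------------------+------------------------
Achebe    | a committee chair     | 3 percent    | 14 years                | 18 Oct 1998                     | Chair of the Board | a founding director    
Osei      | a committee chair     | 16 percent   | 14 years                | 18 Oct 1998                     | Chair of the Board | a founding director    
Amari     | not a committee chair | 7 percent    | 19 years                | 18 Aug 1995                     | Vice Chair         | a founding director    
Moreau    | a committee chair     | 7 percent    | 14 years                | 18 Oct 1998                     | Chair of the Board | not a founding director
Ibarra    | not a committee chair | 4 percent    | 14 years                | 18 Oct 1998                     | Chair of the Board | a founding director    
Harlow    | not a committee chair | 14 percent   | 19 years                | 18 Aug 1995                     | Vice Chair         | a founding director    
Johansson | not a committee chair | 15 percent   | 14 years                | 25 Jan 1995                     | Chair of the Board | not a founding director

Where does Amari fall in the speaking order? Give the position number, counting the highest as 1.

By board role: Achebe, Moreau, Osei, Ibarra and Johansson (Chair of the Board); then Amari and Harlow (Vice Chair).
Achebe, Moreau, Osei, Ibarra and Johansson all have continuous board tenure 14 years, so the next rule applies.
Among Achebe, Moreau, Osei, Ibarra and Johansson, by date first elected to the board (later first): Achebe, Moreau, Osei and Ibarra (18 Oct 1998) before Johansson (25 Jan 1995).
Among Achebe, Moreau, Osei and Ibarra, a committee chair before not a committee chair: Achebe, Moreau and Osei (a committee chair) before Ibarra (not a committee chair).
Among Achebe, Moreau and Osei, by equity stake (lower first): Achebe (3 percent) before Moreau (7 percent) before Osei (16 percent).
Amari and Harlow both have continuous board tenure 19 years, so the next rule applies.
Amari and Harlow both have date first elected to the board 18 Aug 1995, so the next rule applies.
Amari and Harlow are each not a committee chair, so the next rule applies.
Among Amari and Harlow, by equity stake (lower first): Amari (7 percent) before Harlow (14 percent).
Order: Achebe, Moreau, Osei, Ibarra, Johansson, Amari, Harlow. So position 6.

6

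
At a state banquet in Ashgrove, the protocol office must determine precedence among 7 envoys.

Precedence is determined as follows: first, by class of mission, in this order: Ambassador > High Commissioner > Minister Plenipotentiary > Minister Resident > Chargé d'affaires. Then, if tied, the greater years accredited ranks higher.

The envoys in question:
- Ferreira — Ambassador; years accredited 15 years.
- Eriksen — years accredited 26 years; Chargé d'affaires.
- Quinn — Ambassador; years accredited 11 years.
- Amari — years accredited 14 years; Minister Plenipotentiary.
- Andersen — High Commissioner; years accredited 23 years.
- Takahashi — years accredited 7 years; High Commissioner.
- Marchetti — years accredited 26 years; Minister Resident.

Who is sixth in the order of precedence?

Marchetti

By class of mission: Ferreira and Quinn (Ambassador); then Andersen and Takahashi (High Commissioner); then Amari (Minister Plenipotentiary); then Marchetti (Minister Resident); then Eriksen (Chargé d'affaires).
Among Ferreira and Quinn, by years accredited (higher first): Ferreira (15 years) before Quinn (11 years).
Among Andersen and Takahashi, by years accredited (higher first): Andersen (23 years) before Takahashi (7 years).
Order: Ferreira, Quinn, Andersen, Takahashi, Amari, Marchetti, Eriksen.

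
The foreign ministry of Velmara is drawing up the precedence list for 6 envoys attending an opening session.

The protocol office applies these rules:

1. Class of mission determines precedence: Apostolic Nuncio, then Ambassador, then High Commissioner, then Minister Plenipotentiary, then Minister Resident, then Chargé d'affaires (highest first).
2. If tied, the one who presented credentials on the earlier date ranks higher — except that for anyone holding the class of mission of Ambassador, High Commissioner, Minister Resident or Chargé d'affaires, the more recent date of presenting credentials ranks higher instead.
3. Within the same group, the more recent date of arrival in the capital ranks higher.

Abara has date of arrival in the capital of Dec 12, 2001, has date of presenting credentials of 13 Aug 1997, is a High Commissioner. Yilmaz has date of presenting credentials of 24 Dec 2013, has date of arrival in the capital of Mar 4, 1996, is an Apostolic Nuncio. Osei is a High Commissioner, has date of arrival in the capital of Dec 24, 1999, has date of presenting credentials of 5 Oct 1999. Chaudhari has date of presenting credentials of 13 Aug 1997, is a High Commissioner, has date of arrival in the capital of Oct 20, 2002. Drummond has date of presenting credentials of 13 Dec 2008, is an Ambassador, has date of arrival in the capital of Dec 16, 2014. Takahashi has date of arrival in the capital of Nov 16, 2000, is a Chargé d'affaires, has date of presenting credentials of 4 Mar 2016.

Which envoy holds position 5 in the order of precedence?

Abara

By class of mission: Yilmaz (Apostolic Nuncio); then Drummond (Ambassador); then Osei, Chaudhari and Abara (High Commissioner); then Takahashi (Chargé d'affaires).
Among Osei, Chaudhari and Abara, by date of presenting credentials (later first) (reversed rule for this group): Osei (5 Oct 1999) before Chaudhari and Abara (13 Aug 1997).
Among Chaudhari and Abara, by date of arrival in the capital (later first): Chaudhari (Oct 20, 2002) before Abara (Dec 12, 2001).
Order: Yilmaz, Drummond, Osei, Chaudhari, Abara, Takahashi.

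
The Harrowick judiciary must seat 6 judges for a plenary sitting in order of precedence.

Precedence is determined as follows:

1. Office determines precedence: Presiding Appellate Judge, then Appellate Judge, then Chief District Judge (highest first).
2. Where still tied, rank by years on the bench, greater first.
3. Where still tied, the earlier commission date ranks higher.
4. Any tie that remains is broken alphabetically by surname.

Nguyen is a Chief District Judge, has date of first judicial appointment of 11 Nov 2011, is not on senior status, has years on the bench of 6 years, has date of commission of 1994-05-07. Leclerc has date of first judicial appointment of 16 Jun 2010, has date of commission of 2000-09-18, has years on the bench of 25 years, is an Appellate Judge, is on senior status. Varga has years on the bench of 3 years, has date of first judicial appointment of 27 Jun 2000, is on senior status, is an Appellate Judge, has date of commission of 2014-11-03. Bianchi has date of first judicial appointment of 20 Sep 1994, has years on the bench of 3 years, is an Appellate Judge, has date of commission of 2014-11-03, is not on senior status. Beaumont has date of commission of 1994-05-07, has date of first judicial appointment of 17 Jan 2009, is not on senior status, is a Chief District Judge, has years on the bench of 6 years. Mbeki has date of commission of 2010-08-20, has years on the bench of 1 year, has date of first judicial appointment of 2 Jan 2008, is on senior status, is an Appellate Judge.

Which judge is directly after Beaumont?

Nguyen

By office: Leclerc, Bianchi, Varga and Mbeki (Appellate Judge); then Beaumont and Nguyen (Chief District Judge).
Among Leclerc, Bianchi, Varga and Mbeki, by years on the bench (higher first): Leclerc (25 years) before Bianchi and Varga (3 years) before Mbeki (1 year).
Bianchi and Varga both have date of commission 2014-11-03, so the next rule applies.
Among Bianchi and Varga, alphabetically by surname: Bianchi before Varga.
Beaumont and Nguyen both have years on the bench 6 years, so the next rule applies.
Beaumont and Nguyen both have date of commission 1994-05-07, so the next rule applies.
Among Beaumont and Nguyen, alphabetically by surname: Beaumont before Nguyen.
Order: Leclerc, Bianchi, Varga, Mbeki, Beaumont, Nguyen.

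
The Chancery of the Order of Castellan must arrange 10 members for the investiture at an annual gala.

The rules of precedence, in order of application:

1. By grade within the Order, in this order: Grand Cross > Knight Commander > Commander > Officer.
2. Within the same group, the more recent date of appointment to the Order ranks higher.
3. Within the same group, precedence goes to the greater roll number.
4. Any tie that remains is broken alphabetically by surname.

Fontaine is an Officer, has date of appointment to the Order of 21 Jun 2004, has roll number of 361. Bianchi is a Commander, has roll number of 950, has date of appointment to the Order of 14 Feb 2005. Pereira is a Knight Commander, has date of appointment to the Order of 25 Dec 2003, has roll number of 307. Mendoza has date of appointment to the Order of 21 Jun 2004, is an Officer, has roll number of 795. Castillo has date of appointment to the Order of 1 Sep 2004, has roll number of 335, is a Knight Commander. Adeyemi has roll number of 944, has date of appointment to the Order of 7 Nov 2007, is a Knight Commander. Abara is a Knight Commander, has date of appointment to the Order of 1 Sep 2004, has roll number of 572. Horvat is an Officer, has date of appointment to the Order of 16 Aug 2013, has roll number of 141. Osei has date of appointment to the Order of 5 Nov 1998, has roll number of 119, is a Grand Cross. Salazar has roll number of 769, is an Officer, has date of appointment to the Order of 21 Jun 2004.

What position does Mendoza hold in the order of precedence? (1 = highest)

By grade within the Order: Osei (Grand Cross); then Adeyemi, Abara, Castillo and Pereira (Knight Commander); then Bianchi (Commander); then Horvat, Mendoza, Salazar and Fontaine (Officer).
Among Adeyemi, Abara, Castillo and Pereira, by date of appointment to the Order (later first): Adeyemi (7 Nov 2007) before Abara and Castillo (1 Sep 2004) before Pereira (25 Dec 2003).
Among Abara and Castillo, by roll number (higher first): Abara (572) before Castillo (335).
Among Horvat, Mendoza, Salazar and Fontaine, by date of appointment to the Order (later first): Horvat (16 Aug 2013) before Mendoza, Salazar and Fontaine (21 Jun 2004).
Among Mendoza, Salazar and Fontaine, by roll number (higher first): Mendoza (795) before Salazar (769) before Fontaine (361).
Order: Osei, Adeyemi, Abara, Castillo, Pereira, Bianchi, Horvat, Mendoza, Salazar, Fontaine. So position 8.

8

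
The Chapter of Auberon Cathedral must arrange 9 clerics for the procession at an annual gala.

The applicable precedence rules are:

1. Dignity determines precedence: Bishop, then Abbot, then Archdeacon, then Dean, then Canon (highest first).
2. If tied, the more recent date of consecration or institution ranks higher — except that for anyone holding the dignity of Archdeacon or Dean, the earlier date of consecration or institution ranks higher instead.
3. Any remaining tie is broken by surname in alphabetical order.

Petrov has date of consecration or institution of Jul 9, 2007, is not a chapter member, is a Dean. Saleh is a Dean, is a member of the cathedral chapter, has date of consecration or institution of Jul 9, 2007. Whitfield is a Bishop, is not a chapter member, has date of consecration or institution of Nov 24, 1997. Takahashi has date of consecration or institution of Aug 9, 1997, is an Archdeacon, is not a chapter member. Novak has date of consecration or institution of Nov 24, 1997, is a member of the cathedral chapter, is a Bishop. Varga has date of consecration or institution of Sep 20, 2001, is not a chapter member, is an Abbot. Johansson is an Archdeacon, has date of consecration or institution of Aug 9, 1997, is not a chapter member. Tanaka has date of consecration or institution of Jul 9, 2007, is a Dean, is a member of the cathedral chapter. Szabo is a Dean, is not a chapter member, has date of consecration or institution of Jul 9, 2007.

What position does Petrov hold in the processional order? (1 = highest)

6

By dignity: Novak and Whitfield (Bishop); then Varga (Abbot); then Johansson and Takahashi (Archdeacon); then Petrov, Saleh, Szabo and Tanaka (Dean).
Novak and Whitfield both have date of consecration or institution Nov 24, 1997, so the next rule applies.
Among Novak and Whitfield, alphabetically by surname: Novak before Whitfield.
Johansson and Takahashi both have date of consecration or institution Aug 9, 1997, so the next rule applies.
Among Johansson and Takahashi, alphabetically by surname: Johansson before Takahashi.
Petrov, Saleh, Szabo and Tanaka all have date of consecration or institution Jul 9, 2007, so the next rule applies.
Among Petrov, Saleh, Szabo and Tanaka, alphabetically by surname: Petrov before Saleh before Szabo before Tanaka.
Order: Novak, Whitfield, Varga, Johansson, Takahashi, Petrov, Saleh, Szabo, Tanaka. So position 6.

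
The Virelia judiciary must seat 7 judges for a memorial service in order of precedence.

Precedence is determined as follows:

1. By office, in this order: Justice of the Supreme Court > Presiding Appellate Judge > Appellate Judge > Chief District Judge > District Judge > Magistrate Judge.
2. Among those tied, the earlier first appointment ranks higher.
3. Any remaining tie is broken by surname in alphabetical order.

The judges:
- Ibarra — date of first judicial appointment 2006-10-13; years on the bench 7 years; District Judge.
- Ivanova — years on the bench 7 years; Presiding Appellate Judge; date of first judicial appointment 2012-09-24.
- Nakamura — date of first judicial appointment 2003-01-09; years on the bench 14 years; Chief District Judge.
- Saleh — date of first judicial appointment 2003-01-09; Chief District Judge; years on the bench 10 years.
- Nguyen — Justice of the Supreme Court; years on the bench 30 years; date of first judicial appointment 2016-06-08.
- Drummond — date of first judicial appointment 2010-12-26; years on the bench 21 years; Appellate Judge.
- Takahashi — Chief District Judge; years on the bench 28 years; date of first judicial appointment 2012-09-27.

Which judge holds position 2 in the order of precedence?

By office: Nguyen (Justice of the Supreme Court); then Ivanova (Presiding Appellate Judge); then Drummond (Appellate Judge); then Nakamura, Saleh and Takahashi (Chief District Judge); then Ibarra (District Judge).
Among Nakamura, Saleh and Takahashi, by date of first judicial appointment (earlier first): Nakamura and Saleh (2003-01-09) before Takahashi (2012-09-27).
Among Nakamura and Saleh, alphabetically by surname: Nakamura before Saleh.
Order: Nguyen, Ivanova, Drummond, Nakamura, Saleh, Takahashi, Ibarra.

Ivanova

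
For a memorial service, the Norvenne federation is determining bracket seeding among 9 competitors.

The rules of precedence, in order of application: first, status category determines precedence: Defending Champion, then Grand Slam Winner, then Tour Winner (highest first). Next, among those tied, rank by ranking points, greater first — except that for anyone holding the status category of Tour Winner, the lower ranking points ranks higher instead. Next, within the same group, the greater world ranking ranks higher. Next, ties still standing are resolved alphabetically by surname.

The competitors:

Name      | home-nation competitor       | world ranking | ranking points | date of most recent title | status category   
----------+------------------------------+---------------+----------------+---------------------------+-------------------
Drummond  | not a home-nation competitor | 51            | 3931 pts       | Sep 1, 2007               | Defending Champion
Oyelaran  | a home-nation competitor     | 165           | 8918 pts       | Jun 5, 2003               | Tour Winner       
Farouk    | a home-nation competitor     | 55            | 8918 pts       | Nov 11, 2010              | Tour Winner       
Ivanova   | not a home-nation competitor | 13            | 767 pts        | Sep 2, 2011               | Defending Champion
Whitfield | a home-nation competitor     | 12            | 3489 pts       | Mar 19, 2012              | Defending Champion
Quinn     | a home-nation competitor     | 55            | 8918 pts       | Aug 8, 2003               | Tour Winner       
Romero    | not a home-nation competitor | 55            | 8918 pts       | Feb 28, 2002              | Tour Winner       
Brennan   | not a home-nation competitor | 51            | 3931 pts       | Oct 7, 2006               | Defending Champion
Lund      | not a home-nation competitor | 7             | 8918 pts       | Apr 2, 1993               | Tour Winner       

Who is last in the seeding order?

By status category: Brennan, Drummond, Whitfield and Ivanova (Defending Champion); then Oyelaran, Farouk, Quinn, Romero and Lund (Tour Winner).
Among Brennan, Drummond, Whitfield and Ivanova, by ranking points (higher first): Brennan and Drummond (3931 pts) before Whitfield (3489 pts) before Ivanova (767 pts).
Brennan and Drummond both have world ranking 51, so the next rule applies.
Among Brennan and Drummond, alphabetically by surname: Brennan before Drummond.
Oyelaran, Farouk, Quinn, Romero and Lund all have ranking points 8918 pts, so the next rule applies.
Among Oyelaran, Farouk, Quinn, Romero and Lund, by world ranking (higher first): Oyelaran (165) before Farouk, Quinn and Romero (55) before Lund (7).
Among Farouk, Quinn and Romero, alphabetically by surname: Farouk before Quinn before Romero.
Order: Brennan, Drummond, Whitfield, Ivanova, Oyelaran, Farouk, Quinn, Romero, Lund.

Lund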